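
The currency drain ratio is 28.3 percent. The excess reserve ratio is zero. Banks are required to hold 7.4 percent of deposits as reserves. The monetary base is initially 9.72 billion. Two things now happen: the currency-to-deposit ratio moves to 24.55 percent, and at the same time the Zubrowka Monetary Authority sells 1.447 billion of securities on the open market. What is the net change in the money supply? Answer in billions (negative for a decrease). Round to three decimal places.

-2.682 billion

Before: m₁ = (1 + 0.283) / (0.074 + 0.283) ≈ 3.59384, MB₁ = 9.72, so M₁ = 3.59384 × 9.72 ≈ 34.9321 billion.
After: m₂ = (1 + 0.2455) / (0.074 + 0.2455) ≈ 3.89828, MB₂ = 9.72 − 1.447 = 8.273, so M₂ = 3.89828 × 8.273 ≈ 32.2505 billion.
ΔM = M₂ − M₁ = 32.2505 − 34.9321 = -2.6816 billion.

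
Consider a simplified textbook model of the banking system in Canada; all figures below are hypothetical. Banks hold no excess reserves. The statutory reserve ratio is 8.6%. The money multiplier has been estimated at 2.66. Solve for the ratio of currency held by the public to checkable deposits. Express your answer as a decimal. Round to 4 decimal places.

0.4646

Using m = 2.66. From m = (1 + c)/(c + rr + e), rearranging gives 1 + c = m·(c + rr + e), so c·(1 − m) = m·(rr + e) − 1.
Hence c = [m·(rr + e) − 1]/(1 − m) = [2.66 × (0.086 + 0) − 1] / (1 − 2.66) ≈ 0.464602.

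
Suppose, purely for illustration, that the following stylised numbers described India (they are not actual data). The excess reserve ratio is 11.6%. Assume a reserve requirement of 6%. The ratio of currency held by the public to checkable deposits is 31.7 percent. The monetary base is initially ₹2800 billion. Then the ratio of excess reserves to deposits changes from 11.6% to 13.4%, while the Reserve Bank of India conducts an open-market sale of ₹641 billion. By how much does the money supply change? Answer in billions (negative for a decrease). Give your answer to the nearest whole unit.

Before: m₁ = (1 + 0.317) / (0.06 + 0.116 + 0.317) ≈ 2.67140, MB₁ = 2800, so M₁ = 2.67140 × 2800 = 7479.92 billion.
After: m₂ = (1 + 0.317) / (0.06 + 0.134 + 0.317) ≈ 2.57730, MB₂ = 2800 − 641 = 2159, so M₂ = 2.57730 × 2159 = 5564.3907 billion.
ΔM = M₂ − M₁ = 5564.3907 − 7479.92 = -1915.5293 billion.

-1916 billion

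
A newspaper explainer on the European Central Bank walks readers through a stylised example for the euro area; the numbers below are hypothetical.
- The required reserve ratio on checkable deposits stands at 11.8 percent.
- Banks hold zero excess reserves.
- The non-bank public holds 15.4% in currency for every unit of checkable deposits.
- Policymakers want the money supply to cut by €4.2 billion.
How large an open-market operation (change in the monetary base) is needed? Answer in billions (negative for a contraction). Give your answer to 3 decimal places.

-0.990 billion

The money multiplier is m = (1 + c) / (rr + c) = (1 + 0.154) / (0.118 + 0.154) ≈ 4.24265.
ΔMB = ΔM / m = (−4.2) / 4.24265 ≈ -0.9899 billion.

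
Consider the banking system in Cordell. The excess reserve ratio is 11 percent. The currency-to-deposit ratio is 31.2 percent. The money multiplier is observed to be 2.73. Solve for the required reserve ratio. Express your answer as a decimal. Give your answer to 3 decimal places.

Using m = 2.73. Since m = (1 + c)/(c + rr + e), the denominator satisfies c + rr + e = (1 + c)/m = (1 + 0.312) / 2.73 ≈ 0.480586.
With c = 0.312 and e = 0.11, the required reserve ratio is 0.480586 − 0.312 − 0.11 = 0.058586.

0.059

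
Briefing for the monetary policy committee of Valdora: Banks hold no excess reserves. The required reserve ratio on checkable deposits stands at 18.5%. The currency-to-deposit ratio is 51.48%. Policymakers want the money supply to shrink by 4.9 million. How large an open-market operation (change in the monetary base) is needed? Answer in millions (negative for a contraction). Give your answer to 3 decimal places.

-2.264 million

The money multiplier is m = (1 + c) / (rr + c) = (1 + 0.5148) / (0.185 + 0.5148) ≈ 2.16462.
ΔMB = ΔM / m = (−4.9) / 2.16462 ≈ -2.2637 million.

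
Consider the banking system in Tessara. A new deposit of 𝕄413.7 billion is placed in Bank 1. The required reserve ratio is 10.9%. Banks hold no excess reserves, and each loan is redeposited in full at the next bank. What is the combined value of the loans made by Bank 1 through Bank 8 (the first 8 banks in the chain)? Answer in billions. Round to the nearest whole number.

Bank i lends (1 − rr)^i of the original deposit: Bank 1 lends 413.7·0.8910 = 368.6067, Bank 2 lends 413.7·0.8910² ≈ 328.4286, and so on.
Summing a geometric series: total = 413.7·[0.8910·(1 − 0.8910^8) / (1 − 0.8910)] ≈ 2038.4582 billion.

𝕄2038 billion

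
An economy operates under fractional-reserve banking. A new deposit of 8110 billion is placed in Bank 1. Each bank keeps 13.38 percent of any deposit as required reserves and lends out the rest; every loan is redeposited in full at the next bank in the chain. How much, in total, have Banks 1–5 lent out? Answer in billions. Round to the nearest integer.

26901 billion

Bank i lends (1 − rr)^i of the original deposit: Bank 1 lends 8110·0.8662 = 7024.8820, Bank 2 lends 8110·0.8662² ≈ 6084.9528, and so on.
Summing a geometric series: total = 8110·[0.8662·(1 − 0.8662^5) / (1 − 0.8662)] ≈ 26900.8595 billion.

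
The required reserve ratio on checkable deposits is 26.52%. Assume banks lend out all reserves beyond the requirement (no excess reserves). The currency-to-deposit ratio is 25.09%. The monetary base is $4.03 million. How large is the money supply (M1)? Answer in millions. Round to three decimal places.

$9.768 million

The money multiplier is m = (1 + c) / (rr + c) = (1 + 0.2509) / (0.2652 + 0.2509) ≈ 2.42376.
So M = m × MB = 2.42376 × 4.03 ≈ 9.7678 million.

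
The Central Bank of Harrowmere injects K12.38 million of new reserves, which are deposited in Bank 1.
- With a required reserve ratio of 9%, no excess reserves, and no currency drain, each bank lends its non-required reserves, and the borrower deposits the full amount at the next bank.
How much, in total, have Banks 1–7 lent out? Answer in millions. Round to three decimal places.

Bank i lends (1 − rr)^i of the original deposit: Bank 1 lends 12.38·0.9100 = 11.2658, Bank 2 lends 12.38·0.9100² ≈ 10.2519, and so on.
Summing a geometric series: total = 12.38·[0.9100·(1 − 0.9100^7) / (1 − 0.9100)] ≈ 60.4897 million.

K60.490 million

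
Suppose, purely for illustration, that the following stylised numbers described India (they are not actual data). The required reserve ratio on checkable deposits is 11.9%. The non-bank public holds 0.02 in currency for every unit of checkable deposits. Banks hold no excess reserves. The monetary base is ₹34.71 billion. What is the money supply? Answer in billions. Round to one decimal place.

₹254.7 billion

The money multiplier is m = (1 + c) / (rr + c) = (1 + 0.02) / (0.119 + 0.02) ≈ 7.3381.
So M = m × MB = 7.3381 × 34.71 ≈ 254.7055 billion.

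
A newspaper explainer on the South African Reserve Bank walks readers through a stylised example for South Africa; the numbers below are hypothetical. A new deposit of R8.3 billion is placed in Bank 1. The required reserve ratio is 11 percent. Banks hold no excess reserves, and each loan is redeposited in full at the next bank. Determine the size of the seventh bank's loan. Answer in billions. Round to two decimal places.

R3.67 billion

Each bank lends a fraction (1 − rr) = 0.8900 of the deposit it receives, so Bank 7 receives 8.3·0.8900^6 and lends 8.3·0.8900^7 ≈ 3.6712 billion.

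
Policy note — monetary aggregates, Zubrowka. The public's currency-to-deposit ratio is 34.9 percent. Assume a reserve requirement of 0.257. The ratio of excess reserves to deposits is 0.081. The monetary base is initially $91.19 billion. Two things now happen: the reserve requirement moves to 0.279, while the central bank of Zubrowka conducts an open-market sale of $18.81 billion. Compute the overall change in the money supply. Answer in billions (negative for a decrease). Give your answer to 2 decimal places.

-41.35 billion

Before: m₁ = (1 + 0.349) / (0.257 + 0.081 + 0.349) ≈ 1.96361, MB₁ = 91.19, so M₁ = 1.96361 × 91.19 ≈ 179.0616 billion.
After: m₂ = (1 + 0.349) / (0.279 + 0.081 + 0.349) ≈ 1.90268, MB₂ = 91.19 − 18.81 = 72.38, so M₂ = 1.90268 × 72.38 ≈ 137.716 billion.
ΔM = M₂ − M₁ = 137.716 − 179.0616 = -41.3456 billion.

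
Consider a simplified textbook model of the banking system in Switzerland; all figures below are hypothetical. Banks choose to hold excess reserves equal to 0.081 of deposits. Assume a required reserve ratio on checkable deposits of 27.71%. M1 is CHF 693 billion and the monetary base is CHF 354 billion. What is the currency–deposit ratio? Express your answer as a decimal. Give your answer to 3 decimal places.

0.312

Using m = M/MB = 693/354 ≈ 1.957627. From m = (1 + c)/(c + rr + e), rearranging gives 1 + c = m·(c + rr + e), so c·(1 − m) = m·(rr + e) − 1.
Hence c = [m·(rr + e) − 1]/(1 − m) = [1.957627 × (0.2771 + 0.081) − 1] / (1 − 1.957627) ≈ 0.312203.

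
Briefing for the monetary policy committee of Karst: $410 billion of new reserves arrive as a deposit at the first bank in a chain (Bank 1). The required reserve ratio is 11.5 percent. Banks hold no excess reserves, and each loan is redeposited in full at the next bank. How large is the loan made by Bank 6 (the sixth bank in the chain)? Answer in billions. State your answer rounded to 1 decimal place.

Each bank lends a fraction (1 − rr) = 0.8850 of the deposit it receives, so Bank 6 receives 410·0.8850^5 and lends 410·0.8850^6 ≈ 196.9897 billion.

$197.0 billion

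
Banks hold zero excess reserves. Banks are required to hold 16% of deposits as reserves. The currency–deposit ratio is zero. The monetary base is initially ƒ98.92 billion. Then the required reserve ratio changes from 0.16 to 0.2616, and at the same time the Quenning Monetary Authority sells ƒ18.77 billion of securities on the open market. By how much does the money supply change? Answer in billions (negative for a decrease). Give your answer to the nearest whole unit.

-312 billion

Before: m₁ = 1 / (0.16) = 6.25, MB₁ = 98.92, so M₁ = 6.25 × 98.92 = 618.25 billion.
After: m₂ = 1 / (0.2616) ≈ 3.8226, MB₂ = 98.92 − 18.77 = 80.15, so M₂ = 3.8226 × 80.15 ≈ 306.3814 billion.
ΔM = M₂ − M₁ = 306.3814 − 618.25 = -311.8686 billion.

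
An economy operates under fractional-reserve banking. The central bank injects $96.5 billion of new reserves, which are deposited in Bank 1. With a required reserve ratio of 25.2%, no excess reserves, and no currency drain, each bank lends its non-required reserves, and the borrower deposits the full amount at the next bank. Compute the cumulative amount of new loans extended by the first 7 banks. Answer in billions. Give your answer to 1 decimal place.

Bank i lends (1 − rr)^i of the original deposit: Bank 1 lends 96.5·0.7480 = 72.1820, Bank 2 lends 96.5·0.7480² ≈ 53.9921, and so on.
Summing a geometric series: total = 96.5·[0.7480·(1 − 0.7480^7) / (1 − 0.7480)] ≈ 248.9099 billion.

$248.9 billion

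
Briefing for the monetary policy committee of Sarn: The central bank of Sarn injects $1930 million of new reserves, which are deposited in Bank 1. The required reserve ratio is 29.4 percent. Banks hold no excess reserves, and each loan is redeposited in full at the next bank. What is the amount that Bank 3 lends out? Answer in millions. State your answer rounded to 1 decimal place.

$679.2 million

Each bank lends a fraction (1 − rr) = 0.7060 of the deposit it receives, so Bank 3 receives 1930·0.7060^2 and lends 1930·0.7060^3 ≈ 679.1589 million.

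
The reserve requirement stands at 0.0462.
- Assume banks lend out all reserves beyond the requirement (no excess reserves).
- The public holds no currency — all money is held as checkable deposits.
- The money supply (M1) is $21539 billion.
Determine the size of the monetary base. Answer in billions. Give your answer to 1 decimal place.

With no currency drain and no excess reserves, the money multiplier is m = 1/rr = 1/0.0462 ≈ 21.6450216.
The monetary base is MB = M / m = 21539 / 21.6450216 ≈ 995.1018 billion.

$995.1 billion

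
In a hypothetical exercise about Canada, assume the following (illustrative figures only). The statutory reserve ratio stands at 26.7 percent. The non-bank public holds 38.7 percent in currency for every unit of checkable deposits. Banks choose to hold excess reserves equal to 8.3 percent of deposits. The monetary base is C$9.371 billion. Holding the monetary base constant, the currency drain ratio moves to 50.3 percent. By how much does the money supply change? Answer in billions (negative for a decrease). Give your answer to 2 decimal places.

-1.12 billion

Initially m₁ = (1 + 0.387) / (0.267 + 0.083 + 0.387) ≈ 1.8820, so M₁ = 1.8820 × 9.371 ≈ 17.6362 billion.
After the change m₂ = (1 + 0.503) / (0.267 + 0.083 + 0.503) ≈ 1.7620, so M₂ = 1.7620 × 9.371 ≈ 16.5117 billion.
ΔM = M₂ − M₁ = 16.5117 − 17.6362 = -1.1245 billion.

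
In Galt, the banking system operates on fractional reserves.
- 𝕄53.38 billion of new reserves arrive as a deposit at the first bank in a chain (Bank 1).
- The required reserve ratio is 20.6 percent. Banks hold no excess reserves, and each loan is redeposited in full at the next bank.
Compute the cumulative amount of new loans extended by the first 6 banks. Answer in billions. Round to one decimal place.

Bank i lends (1 − rr)^i of the original deposit: Bank 1 lends 53.38·0.7940 ≈ 42.3837, Bank 2 lends 53.38·0.7940² ≈ 33.6527, and so on.
Summing a geometric series: total = 53.38·[0.7940·(1 − 0.7940^6) / (1 − 0.7940)] ≈ 154.1931 billion.

𝕄154.2 billion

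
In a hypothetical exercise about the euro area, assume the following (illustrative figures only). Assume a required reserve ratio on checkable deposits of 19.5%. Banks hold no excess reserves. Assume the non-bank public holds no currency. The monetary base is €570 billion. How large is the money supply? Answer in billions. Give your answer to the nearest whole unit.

With no currency drain or excess reserves, the money multiplier is m = 1/rr = 1/0.195 ≈ 5.1282.
Money supply M = m × MB = 5.1282 × 570 = 2923.074 billion.

€2923 billion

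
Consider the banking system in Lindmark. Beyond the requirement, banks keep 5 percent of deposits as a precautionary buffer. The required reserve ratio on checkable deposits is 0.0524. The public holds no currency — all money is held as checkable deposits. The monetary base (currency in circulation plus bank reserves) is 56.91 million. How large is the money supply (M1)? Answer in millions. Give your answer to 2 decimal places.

555.76 million

The money multiplier is m = 1 / (rr + e) = 1 / (0.0524 + 0.05) ≈ 9.76562.
So M = m × MB = 9.76562 × 56.91 ≈ 555.7614 million.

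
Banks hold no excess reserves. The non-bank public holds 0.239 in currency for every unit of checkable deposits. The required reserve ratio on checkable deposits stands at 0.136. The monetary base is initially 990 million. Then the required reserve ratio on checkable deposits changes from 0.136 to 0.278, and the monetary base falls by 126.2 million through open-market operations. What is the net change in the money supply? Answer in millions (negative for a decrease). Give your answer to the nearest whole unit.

Before: m₁ = (1 + 0.239) / (0.136 + 0.239) = 3.3040, MB₁ = 990, so M₁ = 3.3040 × 990 = 3270.96 million.
After: m₂ = (1 + 0.239) / (0.278 + 0.239) ≈ 2.3965, MB₂ = 990 − 126.2 = 863.8, so M₂ = 2.3965 × 863.8 = 2070.0967 million.
ΔM = M₂ − M₁ = 2070.0967 − 3270.96 = -1200.8633 million.

-1201 million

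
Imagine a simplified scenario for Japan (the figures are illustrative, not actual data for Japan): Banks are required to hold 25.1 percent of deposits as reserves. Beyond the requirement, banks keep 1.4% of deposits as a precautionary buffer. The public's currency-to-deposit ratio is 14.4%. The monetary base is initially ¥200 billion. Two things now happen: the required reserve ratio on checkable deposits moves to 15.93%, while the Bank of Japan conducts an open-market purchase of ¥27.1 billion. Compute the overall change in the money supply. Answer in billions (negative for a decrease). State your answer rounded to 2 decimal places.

¥259.38 billion

Before: m₁ = (1 + 0.144) / (0.251 + 0.014 + 0.144) ≈ 2.797066, MB₁ = 200, so M₁ = 2.797066 × 200 = 559.4132 billion.
After: m₂ = (1 + 0.144) / (0.1593 + 0.014 + 0.144) ≈ 3.605421, MB₂ = 200 + 27.1 = 227.1, so M₂ = 3.605421 × 227.1 ≈ 818.7911 billion.
ΔM = M₂ − M₁ = 818.7911 − 559.4132 = 259.3779 billion.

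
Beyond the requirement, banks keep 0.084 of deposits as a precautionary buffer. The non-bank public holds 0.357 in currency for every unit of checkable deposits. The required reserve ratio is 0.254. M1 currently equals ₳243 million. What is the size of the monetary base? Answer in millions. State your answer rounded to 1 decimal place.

₳124.5 million

The money multiplier is m = (1 + c) / (rr + e + c) = (1 + 0.357) / (0.254 + 0.084 + 0.357) ≈ 1.95252.
MB = M / m = 243 / 1.95252 ≈ 124.4546 million.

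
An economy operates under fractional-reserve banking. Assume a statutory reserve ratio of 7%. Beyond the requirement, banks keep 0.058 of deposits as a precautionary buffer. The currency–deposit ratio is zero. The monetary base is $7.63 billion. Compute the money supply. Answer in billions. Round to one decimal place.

$59.6 billion

The money multiplier is m = 1 / (rr + e) = 1 / (0.07 + 0.058) = 7.8125.
So M = m × MB = 7.8125 × 7.63 ≈ 59.6094 billion.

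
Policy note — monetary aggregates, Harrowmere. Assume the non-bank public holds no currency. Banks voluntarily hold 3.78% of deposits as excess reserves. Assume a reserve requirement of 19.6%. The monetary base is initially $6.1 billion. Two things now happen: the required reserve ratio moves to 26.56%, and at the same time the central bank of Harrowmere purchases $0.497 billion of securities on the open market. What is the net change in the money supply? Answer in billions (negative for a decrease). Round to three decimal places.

Before: m₁ = 1 / (0.196 + 0.0378) ≈ 4.27716, MB₁ = 6.1, so M₁ = 4.27716 × 6.1 ≈ 26.0907 billion.
After: m₂ = 1 / (0.2656 + 0.0378) ≈ 3.29598, MB₂ = 6.1 + 0.497 = 6.597, so M₂ = 3.29598 × 6.597 ≈ 21.7436 billion.
ΔM = M₂ − M₁ = 21.7436 − 26.0907 = -4.3471 billion.

-4.347 billion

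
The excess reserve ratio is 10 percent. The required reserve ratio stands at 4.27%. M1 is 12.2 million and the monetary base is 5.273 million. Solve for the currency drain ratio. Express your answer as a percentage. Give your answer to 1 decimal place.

51.0%

Using m = M/MB = 12.2/5.273 ≈ 2.313673. From m = (1 + c)/(c + rr + e), rearranging gives 1 + c = m·(c + rr + e), so c·(1 − m) = m·(rr + e) − 1.
Hence c = [m·(rr + e) − 1]/(1 − m) = [2.313673 × (0.0427 + 0.1) − 1] / (1 − 2.313673) ≈ 0.509898.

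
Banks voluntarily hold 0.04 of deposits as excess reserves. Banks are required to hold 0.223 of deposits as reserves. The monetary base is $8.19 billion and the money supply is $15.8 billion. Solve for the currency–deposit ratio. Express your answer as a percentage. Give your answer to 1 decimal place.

Using m = M/MB = 15.8/8.19 ≈ 1.929182. From m = (1 + c)/(c + rr + e), rearranging gives 1 + c = m·(c + rr + e), so c·(1 − m) = m·(rr + e) − 1.
Hence c = [m·(rr + e) − 1]/(1 − m) = [1.929182 × (0.223 + 0.04) − 1] / (1 − 1.929182) ≈ 0.530171.

53.0%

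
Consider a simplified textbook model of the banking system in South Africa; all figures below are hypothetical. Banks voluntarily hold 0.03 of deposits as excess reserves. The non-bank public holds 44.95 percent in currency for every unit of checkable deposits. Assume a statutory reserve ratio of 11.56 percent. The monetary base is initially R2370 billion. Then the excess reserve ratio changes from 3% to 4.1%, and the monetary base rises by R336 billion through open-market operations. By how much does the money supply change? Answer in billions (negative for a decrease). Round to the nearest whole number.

Before: m₁ = (1 + 0.4495) / (0.1156 + 0.03 + 0.4495) ≈ 2.43573, MB₁ = 2370, so M₁ = 2.43573 × 2370 = 5772.6801 billion.
After: m₂ = (1 + 0.4495) / (0.1156 + 0.041 + 0.4495) ≈ 2.39152, MB₂ = 2370 + 336 = 2706, so M₂ = 2.39152 × 2706 ≈ 6471.4531 billion.
ΔM = M₂ − M₁ = 6471.4531 − 5772.6801 = 698.773 billion.

R699 billion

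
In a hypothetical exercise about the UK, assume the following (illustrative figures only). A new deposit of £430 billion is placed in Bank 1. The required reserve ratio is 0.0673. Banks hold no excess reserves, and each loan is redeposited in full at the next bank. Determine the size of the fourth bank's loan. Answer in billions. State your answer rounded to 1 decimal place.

Each bank lends a fraction (1 − rr) = 0.9327 of the deposit it receives, so Bank 4 receives 430·0.9327^3 and lends 430·0.9327^4 ≈ 325.4141 billion.

£325.4 billion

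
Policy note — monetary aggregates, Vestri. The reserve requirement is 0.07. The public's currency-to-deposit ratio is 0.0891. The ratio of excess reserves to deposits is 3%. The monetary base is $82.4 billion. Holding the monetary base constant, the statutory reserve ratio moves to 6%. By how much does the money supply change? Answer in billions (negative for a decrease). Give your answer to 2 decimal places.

Initially m₁ = (1 + 0.0891) / (0.07 + 0.03 + 0.0891) ≈ 5.75939, so M₁ = 5.75939 × 82.4 ≈ 474.5737 billion.
After the change m₂ = (1 + 0.0891) / (0.06 + 0.03 + 0.0891) ≈ 6.08096, so M₂ = 6.08096 × 82.4 ≈ 501.0711 billion.
ΔM = M₂ − M₁ = 501.0711 − 474.5737 = 26.4974 billion.

$26.50 billion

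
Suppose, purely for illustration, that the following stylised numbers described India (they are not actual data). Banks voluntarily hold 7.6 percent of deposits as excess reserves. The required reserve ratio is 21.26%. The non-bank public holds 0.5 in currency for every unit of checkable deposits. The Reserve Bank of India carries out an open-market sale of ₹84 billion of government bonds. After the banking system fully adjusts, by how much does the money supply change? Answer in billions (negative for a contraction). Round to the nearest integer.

-160 billion

The money multiplier is m = (1 + c) / (rr + e + c) = (1 + 0.5) / (0.2126 + 0.076 + 0.5) ≈ 1.9021.
The sale removes 84 billion of base, so ΔM = m × ΔMB = 1.9021 × (−84) = -159.7764 billion.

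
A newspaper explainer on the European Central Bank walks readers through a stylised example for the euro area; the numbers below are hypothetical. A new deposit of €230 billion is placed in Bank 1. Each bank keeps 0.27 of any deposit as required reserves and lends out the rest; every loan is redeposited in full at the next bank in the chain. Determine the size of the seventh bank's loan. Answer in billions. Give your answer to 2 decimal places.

Each bank lends a fraction (1 − rr) = 0.7300 of the deposit it receives, so Bank 7 receives 230·0.7300^6 and lends 230·0.7300^7 ≈ 25.4090 billion.

€25.41 billion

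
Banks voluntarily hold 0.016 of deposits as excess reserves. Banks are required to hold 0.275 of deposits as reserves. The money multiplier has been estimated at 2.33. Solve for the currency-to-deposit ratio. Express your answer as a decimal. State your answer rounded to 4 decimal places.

Using m = 2.33. From m = (1 + c)/(c + rr + e), rearranging gives 1 + c = m·(c + rr + e), so c·(1 − m) = m·(rr + e) − 1.
Hence c = [m·(rr + e) − 1]/(1 − m) = [2.33 × (0.275 + 0.016) − 1] / (1 − 2.33) ≈ 0.242083.

0.2421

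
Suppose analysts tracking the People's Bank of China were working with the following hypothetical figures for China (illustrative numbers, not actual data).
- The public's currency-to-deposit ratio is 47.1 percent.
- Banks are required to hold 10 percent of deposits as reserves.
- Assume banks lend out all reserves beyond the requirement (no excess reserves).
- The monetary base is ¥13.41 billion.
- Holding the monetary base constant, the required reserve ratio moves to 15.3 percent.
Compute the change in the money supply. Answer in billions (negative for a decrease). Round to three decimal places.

Initially m₁ = (1 + 0.471) / (0.1 + 0.471) ≈ 2.576182, so M₁ = 2.576182 × 13.41 ≈ 34.5466 billion.
After the change m₂ = (1 + 0.471) / (0.153 + 0.471) ≈ 2.357372, so M₂ = 2.357372 × 13.41 ≈ 31.6124 billion.
ΔM = M₂ − M₁ = 31.6124 − 34.5466 = -2.9342 billion.

-2.934 billion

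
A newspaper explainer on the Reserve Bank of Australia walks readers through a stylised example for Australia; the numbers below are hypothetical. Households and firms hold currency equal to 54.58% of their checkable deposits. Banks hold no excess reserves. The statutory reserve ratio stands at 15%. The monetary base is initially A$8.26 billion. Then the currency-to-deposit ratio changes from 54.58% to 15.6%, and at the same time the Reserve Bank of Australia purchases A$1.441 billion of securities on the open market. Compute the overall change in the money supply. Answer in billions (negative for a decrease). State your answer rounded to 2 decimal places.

Before: m₁ = (1 + 0.5458) / (0.15 + 0.5458) ≈ 2.2216, MB₁ = 8.26, so M₁ = 2.2216 × 8.26 ≈ 18.3504 billion.
After: m₂ = (1 + 0.156) / (0.15 + 0.156) ≈ 3.7778, MB₂ = 8.26 + 1.441 = 9.701, so M₂ = 3.7778 × 9.701 ≈ 36.6484 billion.
ΔM = M₂ − M₁ = 36.6484 − 18.3504 = 18.298 billion.

A$18.30 billion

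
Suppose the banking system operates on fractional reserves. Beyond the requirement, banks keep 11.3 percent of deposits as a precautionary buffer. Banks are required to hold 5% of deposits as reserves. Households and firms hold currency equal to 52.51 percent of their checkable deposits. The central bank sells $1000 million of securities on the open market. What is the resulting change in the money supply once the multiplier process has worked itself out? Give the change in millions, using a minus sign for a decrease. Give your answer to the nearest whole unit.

-2216 million

The money multiplier is m = (1 + c) / (rr + e + c) = (1 + 0.5251) / (0.05 + 0.113 + 0.5251) ≈ 2.2164.
The sale removes 1000 million of base, so ΔM = m × ΔMB = 2.2164 × (−1000) = -2216.4 million.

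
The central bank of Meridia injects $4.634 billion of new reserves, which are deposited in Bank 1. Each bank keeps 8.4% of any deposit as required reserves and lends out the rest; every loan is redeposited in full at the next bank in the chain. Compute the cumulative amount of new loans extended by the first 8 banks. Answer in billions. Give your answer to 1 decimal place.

Bank i lends (1 − rr)^i of the original deposit: Bank 1 lends 4.634·0.9160 ≈ 4.2447, Bank 2 lends 4.634·0.9160² ≈ 3.8882, and so on.
Summing a geometric series: total = 4.634·[0.9160·(1 − 0.9160^8) / (1 − 0.9160)] ≈ 25.4868 billion.

$25.5 billion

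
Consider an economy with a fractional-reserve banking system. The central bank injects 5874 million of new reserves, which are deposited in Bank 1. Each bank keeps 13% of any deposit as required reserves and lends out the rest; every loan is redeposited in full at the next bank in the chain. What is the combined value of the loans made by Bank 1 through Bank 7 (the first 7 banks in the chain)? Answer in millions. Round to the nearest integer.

Bank i lends (1 − rr)^i of the original deposit: Bank 1 lends 5874·0.8700 = 5110.3800, Bank 2 lends 5874·0.8700² = 4446.0306, and so on.
Summing a geometric series: total = 5874·[0.8700·(1 − 0.8700^7) / (1 − 0.8700)] ≈ 24480.4972 million.

24480 million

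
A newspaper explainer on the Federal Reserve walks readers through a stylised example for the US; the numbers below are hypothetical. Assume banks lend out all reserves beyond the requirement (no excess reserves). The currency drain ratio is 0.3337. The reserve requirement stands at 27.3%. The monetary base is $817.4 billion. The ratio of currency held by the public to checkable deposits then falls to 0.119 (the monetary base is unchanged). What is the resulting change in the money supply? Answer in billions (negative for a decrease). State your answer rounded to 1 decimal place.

Initially m₁ = (1 + 0.3337) / (0.273 + 0.3337) ≈ 2.19829, so M₁ = 2.19829 × 817.4 ≈ 1796.8822 billion.
After the change m₂ = (1 + 0.119) / (0.273 + 0.119) ≈ 2.85459, so M₂ = 2.85459 × 817.4 ≈ 2333.3419 billion.
ΔM = M₂ − M₁ = 2333.3419 − 1796.8822 = 536.4597 billion.

$536.5 billion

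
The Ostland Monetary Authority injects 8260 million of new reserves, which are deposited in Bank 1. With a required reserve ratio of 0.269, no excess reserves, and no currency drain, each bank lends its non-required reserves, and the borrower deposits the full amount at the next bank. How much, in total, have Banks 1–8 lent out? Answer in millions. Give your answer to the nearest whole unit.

20616 million

Bank i lends (1 − rr)^i of the original deposit: Bank 1 lends 8260·0.7310 = 6038.0600, Bank 2 lends 8260·0.7310² ≈ 4413.8219, and so on.
Summing a geometric series: total = 8260·[0.7310·(1 − 0.7310^8) / (1 − 0.7310)] ≈ 20616.1803 million.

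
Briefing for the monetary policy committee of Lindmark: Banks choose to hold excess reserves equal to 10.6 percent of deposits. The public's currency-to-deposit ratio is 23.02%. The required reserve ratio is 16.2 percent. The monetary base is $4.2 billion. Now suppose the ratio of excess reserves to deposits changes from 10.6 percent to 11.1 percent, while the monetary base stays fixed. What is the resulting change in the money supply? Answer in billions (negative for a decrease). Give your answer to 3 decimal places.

Initially m₁ = (1 + 0.2302) / (0.162 + 0.106 + 0.2302) ≈ 2.46929, so M₁ = 2.46929 × 4.2 ≈ 10.371 billion.
After the change m₂ = (1 + 0.2302) / (0.162 + 0.111 + 0.2302) ≈ 2.44475, so M₂ = 2.44475 × 4.2 ≈ 10.268 billion.
ΔM = M₂ − M₁ = 10.268 − 10.371 = -0.103 billion.

-0.103 billion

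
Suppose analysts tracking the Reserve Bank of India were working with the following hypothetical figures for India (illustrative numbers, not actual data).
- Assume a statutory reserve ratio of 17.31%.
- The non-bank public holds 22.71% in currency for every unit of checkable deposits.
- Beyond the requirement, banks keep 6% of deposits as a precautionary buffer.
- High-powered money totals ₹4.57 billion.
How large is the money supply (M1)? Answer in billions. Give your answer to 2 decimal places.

The money multiplier is m = (1 + c) / (rr + e + c) = (1 + 0.2271) / (0.1731 + 0.06 + 0.2271) ≈ 2.6664.
So M = m × MB = 2.6664 × 4.57 ≈ 12.1854 billion.

₹12.19 billion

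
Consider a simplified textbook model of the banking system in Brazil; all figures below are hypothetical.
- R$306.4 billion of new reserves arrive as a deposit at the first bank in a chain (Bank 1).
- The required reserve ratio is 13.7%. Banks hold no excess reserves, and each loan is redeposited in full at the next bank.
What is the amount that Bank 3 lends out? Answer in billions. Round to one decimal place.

Each bank lends a fraction (1 − rr) = 0.8630 of the deposit it receives, so Bank 3 receives 306.4·0.8630^2 and lends 306.4·0.8630^3 ≈ 196.9342 billion.

R$196.9 billion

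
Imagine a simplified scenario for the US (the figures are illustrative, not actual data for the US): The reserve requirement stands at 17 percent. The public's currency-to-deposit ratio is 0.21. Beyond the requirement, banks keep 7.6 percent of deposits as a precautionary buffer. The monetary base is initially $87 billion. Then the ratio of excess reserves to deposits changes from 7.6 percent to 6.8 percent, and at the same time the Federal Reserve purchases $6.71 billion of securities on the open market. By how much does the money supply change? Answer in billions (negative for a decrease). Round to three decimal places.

$22.245 billion

Before: m₁ = (1 + 0.21) / (0.17 + 0.076 + 0.21) ≈ 2.653509, MB₁ = 87, so M₁ = 2.653509 × 87 ≈ 230.8553 billion.
After: m₂ = (1 + 0.21) / (0.17 + 0.068 + 0.21) ≈ 2.700893, MB₂ = 87 + 6.71 = 93.71, so M₂ = 2.700893 × 93.71 ≈ 253.1007 billion.
ΔM = M₂ − M₁ = 253.1007 − 230.8553 = 22.2454 billion.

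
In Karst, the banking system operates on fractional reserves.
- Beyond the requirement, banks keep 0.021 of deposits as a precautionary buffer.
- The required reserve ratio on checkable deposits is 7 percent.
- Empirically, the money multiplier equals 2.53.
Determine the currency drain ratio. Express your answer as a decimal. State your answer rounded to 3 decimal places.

Using m = 2.53. From m = (1 + c)/(c + rr + e), rearranging gives 1 + c = m·(c + rr + e), so c·(1 − m) = m·(rr + e) − 1.
Hence c = [m·(rr + e) − 1]/(1 − m) = [2.53 × (0.07 + 0.021) − 1] / (1 − 2.53) ≈ 0.503118.

0.503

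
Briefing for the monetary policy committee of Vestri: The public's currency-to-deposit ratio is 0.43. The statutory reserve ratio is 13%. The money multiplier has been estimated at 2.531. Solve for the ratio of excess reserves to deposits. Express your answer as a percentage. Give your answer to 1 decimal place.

Using m = 2.531. Since m = (1 + c)/(c + rr + e), the denominator satisfies c + rr + e = (1 + c)/m = (1 + 0.43) / 2.531 ≈ 0.564994.
With c = 0.43 and rr = 0.13, the ratio of excess reserves to deposits is 0.564994 − 0.43 − 0.13 = 0.004994.

0.5%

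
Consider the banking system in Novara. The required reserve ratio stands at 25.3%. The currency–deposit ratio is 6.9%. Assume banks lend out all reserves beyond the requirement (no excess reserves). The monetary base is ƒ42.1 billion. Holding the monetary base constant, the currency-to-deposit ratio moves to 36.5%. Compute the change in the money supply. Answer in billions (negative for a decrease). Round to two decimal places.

Initially m₁ = (1 + 0.069) / (0.253 + 0.069) ≈ 3.31988, so M₁ = 3.31988 × 42.1 ≈ 139.7669 billion.
After the change m₂ = (1 + 0.365) / (0.253 + 0.365) ≈ 2.20874, so M₂ = 2.20874 × 42.1 ≈ 92.988 billion.
ΔM = M₂ − M₁ = 92.988 − 139.7669 = -46.7789 billion.

-46.78 billion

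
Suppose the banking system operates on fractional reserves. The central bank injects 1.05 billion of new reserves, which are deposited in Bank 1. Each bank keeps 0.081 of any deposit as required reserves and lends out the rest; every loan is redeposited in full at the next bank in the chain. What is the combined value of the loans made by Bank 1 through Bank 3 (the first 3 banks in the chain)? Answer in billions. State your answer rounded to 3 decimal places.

2.667 billion

Bank i lends (1 − rr)^i of the original deposit: Bank 1 lends 1.05·0.9190 ≈ 0.9650, Bank 2 lends 1.05·0.9190² ≈ 0.8868, and so on.
Summing a geometric series: total = 1.05·[0.9190·(1 − 0.9190^3) / (1 − 0.9190)] ≈ 2.6667 billion.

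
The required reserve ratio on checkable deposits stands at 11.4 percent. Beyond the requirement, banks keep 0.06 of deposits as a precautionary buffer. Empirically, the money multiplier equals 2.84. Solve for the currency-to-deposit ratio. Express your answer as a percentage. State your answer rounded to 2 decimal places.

Using m = 2.84. From m = (1 + c)/(c + rr + e), rearranging gives 1 + c = m·(c + rr + e), so c·(1 − m) = m·(rr + e) − 1.
Hence c = [m·(rr + e) − 1]/(1 − m) = [2.84 × (0.114 + 0.06) − 1] / (1 − 2.84) ≈ 0.274913.

27.49%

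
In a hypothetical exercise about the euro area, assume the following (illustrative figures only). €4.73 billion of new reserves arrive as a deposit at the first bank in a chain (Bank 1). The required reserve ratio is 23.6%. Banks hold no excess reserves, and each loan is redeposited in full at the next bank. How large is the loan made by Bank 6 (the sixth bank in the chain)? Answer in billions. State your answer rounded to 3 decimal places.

€0.941 billion

Each bank lends a fraction (1 − rr) = 0.7640 of the deposit it receives, so Bank 6 receives 4.73·0.7640^5 and lends 4.73·0.7640^6 ≈ 0.9406 billion.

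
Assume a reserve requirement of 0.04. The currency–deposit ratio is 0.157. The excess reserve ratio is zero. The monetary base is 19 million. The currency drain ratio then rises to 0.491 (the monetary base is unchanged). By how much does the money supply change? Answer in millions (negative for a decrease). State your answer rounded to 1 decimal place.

-58.2 million

Initially m₁ = (1 + 0.157) / (0.04 + 0.157) ≈ 5.8731, so M₁ = 5.8731 × 19 = 111.5889 million.
After the change m₂ = (1 + 0.491) / (0.04 + 0.491) ≈ 2.8079, so M₂ = 2.8079 × 19 = 53.3501 million.
ΔM = M₂ − M₁ = 53.3501 − 111.5889 = -58.2388 million.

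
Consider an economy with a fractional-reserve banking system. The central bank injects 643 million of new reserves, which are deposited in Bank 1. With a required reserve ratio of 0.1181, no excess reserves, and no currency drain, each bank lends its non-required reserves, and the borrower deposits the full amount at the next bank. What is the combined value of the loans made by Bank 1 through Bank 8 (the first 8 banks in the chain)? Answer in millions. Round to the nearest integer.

Bank i lends (1 − rr)^i of the original deposit: Bank 1 lends 643·0.8819 = 567.0617, Bank 2 lends 643·0.8819² ≈ 500.0917, and so on.
Summing a geometric series: total = 643·[0.8819·(1 − 0.8819^8) / (1 − 0.8819)] ≈ 3044.6866 million.

3045 million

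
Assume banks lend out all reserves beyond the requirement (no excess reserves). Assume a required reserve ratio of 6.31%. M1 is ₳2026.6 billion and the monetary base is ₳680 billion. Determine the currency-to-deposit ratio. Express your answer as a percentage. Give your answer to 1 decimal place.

Using m = M/MB = 2026.6/680 ≈ 2.980294. From m = (1 + c)/(c + rr + e), rearranging gives 1 + c = m·(c + rr + e), so c·(1 − m) = m·(rr + e) − 1.
Hence c = [m·(rr + e) − 1]/(1 − m) = [2.980294 × (0.0631 + 0) − 1] / (1 − 2.980294) ≈ 0.410012.

41.0%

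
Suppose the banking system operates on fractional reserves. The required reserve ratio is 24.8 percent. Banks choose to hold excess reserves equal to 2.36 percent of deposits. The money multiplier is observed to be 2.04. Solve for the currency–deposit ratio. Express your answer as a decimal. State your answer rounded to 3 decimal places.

Using m = 2.04. From m = (1 + c)/(c + rr + e), rearranging gives 1 + c = m·(c + rr + e), so c·(1 − m) = m·(rr + e) − 1.
Hence c = [m·(rr + e) − 1]/(1 − m) = [2.04 × (0.248 + 0.0236) − 1] / (1 − 2.04) ≈ 0.428785.

0.429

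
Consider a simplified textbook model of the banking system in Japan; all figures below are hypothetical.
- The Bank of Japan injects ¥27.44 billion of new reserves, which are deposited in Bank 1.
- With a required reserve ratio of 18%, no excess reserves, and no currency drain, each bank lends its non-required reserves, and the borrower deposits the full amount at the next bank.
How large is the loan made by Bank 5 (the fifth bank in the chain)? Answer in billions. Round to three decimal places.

¥10.173 billion

Each bank lends a fraction (1 − rr) = 0.8200 of the deposit it receives, so Bank 5 receives 27.44·0.8200^4 and lends 27.44·0.8200^5 ≈ 10.1731 billion.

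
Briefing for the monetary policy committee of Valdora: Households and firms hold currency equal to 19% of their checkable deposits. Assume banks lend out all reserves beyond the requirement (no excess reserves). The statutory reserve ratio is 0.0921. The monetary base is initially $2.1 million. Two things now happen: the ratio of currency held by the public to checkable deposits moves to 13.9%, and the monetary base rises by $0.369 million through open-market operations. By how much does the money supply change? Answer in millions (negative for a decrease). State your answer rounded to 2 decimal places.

Before: m₁ = (1 + 0.19) / (0.0921 + 0.19) ≈ 4.2184, MB₁ = 2.1, so M₁ = 4.2184 × 2.1 ≈ 8.8586 million.
After: m₂ = (1 + 0.139) / (0.0921 + 0.139) ≈ 4.9286, MB₂ = 2.1 + 0.369 = 2.469, so M₂ = 4.9286 × 2.469 ≈ 12.1687 million.
ΔM = M₂ − M₁ = 12.1687 − 8.8586 = 3.3101 million.

$3.31 million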